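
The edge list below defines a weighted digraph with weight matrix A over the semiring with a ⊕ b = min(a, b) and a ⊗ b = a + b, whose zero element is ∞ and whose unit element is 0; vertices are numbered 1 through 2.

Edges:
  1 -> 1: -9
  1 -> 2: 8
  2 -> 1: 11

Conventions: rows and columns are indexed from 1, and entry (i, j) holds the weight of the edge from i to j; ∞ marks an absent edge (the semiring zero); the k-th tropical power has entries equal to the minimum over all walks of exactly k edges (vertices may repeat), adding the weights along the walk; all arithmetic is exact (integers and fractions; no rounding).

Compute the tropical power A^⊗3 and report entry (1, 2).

A^⊗2:
  [-18, -1]
  [2, 19]
A^⊗3:
  [-27, -10]
  [-7, 10]
Key observation: the optimum is the walk 1->1->1->2, with weight (-9) + (-9) + 8 = -10.
Optimal value attained by: walk 1->1->1->2.
Answer: (A^⊗3)[1][2] = -10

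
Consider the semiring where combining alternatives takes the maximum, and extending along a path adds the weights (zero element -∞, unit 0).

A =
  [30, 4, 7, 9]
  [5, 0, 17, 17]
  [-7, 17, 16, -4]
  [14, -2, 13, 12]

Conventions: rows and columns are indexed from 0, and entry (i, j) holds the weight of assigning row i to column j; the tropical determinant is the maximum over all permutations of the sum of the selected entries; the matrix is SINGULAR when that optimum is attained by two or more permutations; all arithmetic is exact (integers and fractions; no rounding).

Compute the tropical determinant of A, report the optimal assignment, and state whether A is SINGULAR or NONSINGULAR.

σ = (0, 1, 2, 3): 30 + 0 + 16 + 12 = 58
σ = (0, 1, 3, 2): 30 + 0 + (-4) + 13 = 39
σ = (0, 2, 1, 3): 30 + 17 + 17 + 12 = 76
σ = (0, 2, 3, 1): 30 + 17 + (-4) + (-2) = 41
σ = (0, 3, 1, 2): 30 + 17 + 17 + 13 = 77
σ = (0, 3, 2, 1): 30 + 17 + 16 + (-2) = 61
σ = (1, 0, 2, 3): 4 + 5 + 16 + 12 = 37
σ = (1, 0, 3, 2): 4 + 5 + (-4) + 13 = 18
σ = (1, 2, 0, 3): 4 + 17 + (-7) + 12 = 26
σ = (1, 2, 3, 0): 4 + 17 + (-4) + 14 = 31
σ = (1, 3, 0, 2): 4 + 17 + (-7) + 13 = 27
σ = (1, 3, 2, 0): 4 + 17 + 16 + 14 = 51
σ = (2, 0, 1, 3): 7 + 5 + 17 + 12 = 41
σ = (2, 0, 3, 1): 7 + 5 + (-4) + (-2) = 6
σ = (2, 1, 0, 3): 7 + 0 + (-7) + 12 = 12
σ = (2, 1, 3, 0): 7 + 0 + (-4) + 14 = 17
σ = (2, 3, 0, 1): 7 + 17 + (-7) + (-2) = 15
σ = (2, 3, 1, 0): 7 + 17 + 17 + 14 = 55
σ = (3, 0, 1, 2): 9 + 5 + 17 + 13 = 44
σ = (3, 0, 2, 1): 9 + 5 + 16 + (-2) = 28
σ = (3, 1, 0, 2): 9 + 0 + (-7) + 13 = 15
σ = (3, 1, 2, 0): 9 + 0 + 16 + 14 = 39
σ = (3, 2, 0, 1): 9 + 17 + (-7) + (-2) = 17
σ = (3, 2, 1, 0): 9 + 17 + 17 + 14 = 57
Optimal value attained by: σ = (0, 3, 1, 2).
Answer: det⊕(A) = 77; verdict: NONSINGULAR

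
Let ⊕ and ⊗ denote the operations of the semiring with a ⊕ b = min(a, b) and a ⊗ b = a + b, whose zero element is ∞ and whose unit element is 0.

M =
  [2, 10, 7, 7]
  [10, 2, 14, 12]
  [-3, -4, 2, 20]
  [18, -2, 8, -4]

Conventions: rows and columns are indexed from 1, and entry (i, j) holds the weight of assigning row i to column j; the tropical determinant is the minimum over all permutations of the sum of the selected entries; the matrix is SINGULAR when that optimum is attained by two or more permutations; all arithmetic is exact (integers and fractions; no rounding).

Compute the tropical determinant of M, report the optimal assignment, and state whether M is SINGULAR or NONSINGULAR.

σ = (1, 2, 3, 4): 2 + 2 + 2 + (-4) = 2
σ = (1, 2, 4, 3): 2 + 2 + 20 + 8 = 32
σ = (1, 3, 2, 4): 2 + 14 + (-4) + (-4) = 8
σ = (1, 3, 4, 2): 2 + 14 + 20 + (-2) = 34
σ = (1, 4, 2, 3): 2 + 12 + (-4) + 8 = 18
σ = (1, 4, 3, 2): 2 + 12 + 2 + (-2) = 14
σ = (2, 1, 3, 4): 10 + 10 + 2 + (-4) = 18
σ = (2, 1, 4, 3): 10 + 10 + 20 + 8 = 48
σ = (2, 3, 1, 4): 10 + 14 + (-3) + (-4) = 17
σ = (2, 3, 4, 1): 10 + 14 + 20 + 18 = 62
σ = (2, 4, 1, 3): 10 + 12 + (-3) + 8 = 27
σ = (2, 4, 3, 1): 10 + 12 + 2 + 18 = 42
σ = (3, 1, 2, 4): 7 + 10 + (-4) + (-4) = 9
σ = (3, 1, 4, 2): 7 + 10 + 20 + (-2) = 35
σ = (3, 2, 1, 4): 7 + 2 + (-3) + (-4) = 2
σ = (3, 2, 4, 1): 7 + 2 + 20 + 18 = 47
σ = (3, 4, 1, 2): 7 + 12 + (-3) + (-2) = 14
σ = (3, 4, 2, 1): 7 + 12 + (-4) + 18 = 33
σ = (4, 1, 2, 3): 7 + 10 + (-4) + 8 = 21
σ = (4, 1, 3, 2): 7 + 10 + 2 + (-2) = 17
σ = (4, 2, 1, 3): 7 + 2 + (-3) + 8 = 14
σ = (4, 2, 3, 1): 7 + 2 + 2 + 18 = 29
σ = (4, 3, 1, 2): 7 + 14 + (-3) + (-2) = 16
σ = (4, 3, 2, 1): 7 + 14 + (-4) + 18 = 35
Optimal value attained by: σ = (1, 2, 3, 4).
Answer: det⊕(M) = 2; verdict: SINGULAR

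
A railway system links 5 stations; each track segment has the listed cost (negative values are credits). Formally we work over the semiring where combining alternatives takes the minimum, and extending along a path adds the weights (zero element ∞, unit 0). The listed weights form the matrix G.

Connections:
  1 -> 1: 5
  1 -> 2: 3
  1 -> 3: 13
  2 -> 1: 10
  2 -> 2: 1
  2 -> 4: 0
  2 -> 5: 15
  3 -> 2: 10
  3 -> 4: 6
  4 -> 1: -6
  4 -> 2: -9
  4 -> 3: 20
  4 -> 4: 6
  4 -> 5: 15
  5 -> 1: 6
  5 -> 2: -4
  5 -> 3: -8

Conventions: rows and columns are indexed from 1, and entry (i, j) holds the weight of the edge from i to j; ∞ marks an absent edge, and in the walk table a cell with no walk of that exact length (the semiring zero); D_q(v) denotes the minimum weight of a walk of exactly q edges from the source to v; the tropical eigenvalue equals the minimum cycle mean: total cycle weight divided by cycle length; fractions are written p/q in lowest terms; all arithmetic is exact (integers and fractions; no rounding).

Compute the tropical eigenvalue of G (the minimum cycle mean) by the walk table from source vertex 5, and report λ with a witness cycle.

q=0: [∞, ∞, ∞, ∞, 0]
q=1: [6, -4, -8, ∞, ∞]
q=2: [6, -3, 19, -4, 11]
q=3: [-10, -13, 3, -3, 11]
q=4: [-9, -12, 3, -13, 2]
q=5: [-19, -22, -6, -12, 2]
Optimal cycle mean attained by: cycle 2->4->2, total 0 + (-9), length 2.
Answer: λ = -9/2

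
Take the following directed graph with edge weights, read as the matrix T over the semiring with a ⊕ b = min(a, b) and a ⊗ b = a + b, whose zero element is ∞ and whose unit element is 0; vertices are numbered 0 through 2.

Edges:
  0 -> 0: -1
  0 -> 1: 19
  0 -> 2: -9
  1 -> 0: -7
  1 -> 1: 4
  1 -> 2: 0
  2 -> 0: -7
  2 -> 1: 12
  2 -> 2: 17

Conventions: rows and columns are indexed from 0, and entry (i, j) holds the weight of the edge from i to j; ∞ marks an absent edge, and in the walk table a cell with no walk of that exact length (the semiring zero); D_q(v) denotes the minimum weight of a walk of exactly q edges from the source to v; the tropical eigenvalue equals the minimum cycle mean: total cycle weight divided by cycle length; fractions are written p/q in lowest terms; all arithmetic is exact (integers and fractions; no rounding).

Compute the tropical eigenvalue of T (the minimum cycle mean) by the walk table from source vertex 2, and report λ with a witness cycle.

q=0: [∞, ∞, 0]
q=1: [-7, 12, 17]
q=2: [-8, 12, -16]
q=3: [-23, -4, -17]
Optimal cycle mean attained by: cycle 0->2->0, total (-9) + (-7), length 2.
Answer: λ = -8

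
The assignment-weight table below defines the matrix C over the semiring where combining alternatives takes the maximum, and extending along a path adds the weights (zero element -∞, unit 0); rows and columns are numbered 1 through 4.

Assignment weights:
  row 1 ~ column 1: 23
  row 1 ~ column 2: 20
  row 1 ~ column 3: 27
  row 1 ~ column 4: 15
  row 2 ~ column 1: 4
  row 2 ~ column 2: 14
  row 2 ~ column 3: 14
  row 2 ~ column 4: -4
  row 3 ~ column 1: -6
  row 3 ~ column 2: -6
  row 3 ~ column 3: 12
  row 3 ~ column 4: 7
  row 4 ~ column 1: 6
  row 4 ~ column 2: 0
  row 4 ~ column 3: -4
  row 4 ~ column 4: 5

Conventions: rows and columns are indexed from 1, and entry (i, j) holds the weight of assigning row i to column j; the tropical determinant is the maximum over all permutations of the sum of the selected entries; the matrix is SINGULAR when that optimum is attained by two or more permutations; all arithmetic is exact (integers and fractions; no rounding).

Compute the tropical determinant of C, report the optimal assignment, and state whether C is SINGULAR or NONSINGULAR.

σ = (1, 2, 3, 4): 23 + 14 + 12 + 5 = 54
σ = (1, 2, 4, 3): 23 + 14 + 7 + (-4) = 40
σ = (1, 3, 2, 4): 23 + 14 + (-6) + 5 = 36
σ = (1, 3, 4, 2): 23 + 14 + 7 + 0 = 44
σ = (1, 4, 2, 3): 23 + (-4) + (-6) + (-4) = 9
σ = (1, 4, 3, 2): 23 + (-4) + 12 + 0 = 31
σ = (2, 1, 3, 4): 20 + 4 + 12 + 5 = 41
σ = (2, 1, 4, 3): 20 + 4 + 7 + (-4) = 27
σ = (2, 3, 1, 4): 20 + 14 + (-6) + 5 = 33
σ = (2, 3, 4, 1): 20 + 14 + 7 + 6 = 47
σ = (2, 4, 1, 3): 20 + (-4) + (-6) + (-4) = 6
σ = (2, 4, 3, 1): 20 + (-4) + 12 + 6 = 34
σ = (3, 1, 2, 4): 27 + 4 + (-6) + 5 = 30
σ = (3, 1, 4, 2): 27 + 4 + 7 + 0 = 38
σ = (3, 2, 1, 4): 27 + 14 + (-6) + 5 = 40
σ = (3, 2, 4, 1): 27 + 14 + 7 + 6 = 54
σ = (3, 4, 1, 2): 27 + (-4) + (-6) + 0 = 17
σ = (3, 4, 2, 1): 27 + (-4) + (-6) + 6 = 23
σ = (4, 1, 2, 3): 15 + 4 + (-6) + (-4) = 9
σ = (4, 1, 3, 2): 15 + 4 + 12 + 0 = 31
σ = (4, 2, 1, 3): 15 + 14 + (-6) + (-4) = 19
σ = (4, 2, 3, 1): 15 + 14 + 12 + 6 = 47
σ = (4, 3, 1, 2): 15 + 14 + (-6) + 0 = 23
σ = (4, 3, 2, 1): 15 + 14 + (-6) + 6 = 29
Optimal value attained by: σ = (1, 2, 3, 4).
Answer: det⊕(C) = 54; verdict: SINGULAR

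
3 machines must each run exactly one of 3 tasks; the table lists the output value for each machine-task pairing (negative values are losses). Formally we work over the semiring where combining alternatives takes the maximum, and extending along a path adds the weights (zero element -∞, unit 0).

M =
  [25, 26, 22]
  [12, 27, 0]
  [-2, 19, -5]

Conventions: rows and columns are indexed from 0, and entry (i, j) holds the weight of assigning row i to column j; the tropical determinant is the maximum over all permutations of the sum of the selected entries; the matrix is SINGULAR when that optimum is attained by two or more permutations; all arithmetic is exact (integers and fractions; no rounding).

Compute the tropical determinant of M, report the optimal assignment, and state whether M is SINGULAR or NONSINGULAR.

σ = (0, 1, 2): 25 + 27 + (-5) = 47
σ = (0, 2, 1): 25 + 0 + 19 = 44
σ = (1, 0, 2): 26 + 12 + (-5) = 33
σ = (1, 2, 0): 26 + 0 + (-2) = 24
σ = (2, 0, 1): 22 + 12 + 19 = 53
σ = (2, 1, 0): 22 + 27 + (-2) = 47
Optimal value attained by: σ = (2, 0, 1).
Answer: det⊕(M) = 53; verdict: NONSINGULAR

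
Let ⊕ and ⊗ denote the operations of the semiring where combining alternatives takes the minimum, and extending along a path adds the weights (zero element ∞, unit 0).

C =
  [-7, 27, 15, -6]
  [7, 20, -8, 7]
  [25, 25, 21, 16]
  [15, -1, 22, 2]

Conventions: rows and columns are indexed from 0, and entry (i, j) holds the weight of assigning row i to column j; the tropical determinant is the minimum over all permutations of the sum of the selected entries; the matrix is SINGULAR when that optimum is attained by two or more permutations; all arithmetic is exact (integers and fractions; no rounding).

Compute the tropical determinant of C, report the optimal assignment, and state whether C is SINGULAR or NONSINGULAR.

σ = (0, 1, 2, 3): (-7) + 20 + 21 + 2 = 36
σ = (0, 1, 3, 2): (-7) + 20 + 16 + 22 = 51
σ = (0, 2, 1, 3): (-7) + (-8) + 25 + 2 = 12
σ = (0, 2, 3, 1): (-7) + (-8) + 16 + (-1) = 0
σ = (0, 3, 1, 2): (-7) + 7 + 25 + 22 = 47
σ = (0, 3, 2, 1): (-7) + 7 + 21 + (-1) = 20
σ = (1, 0, 2, 3): 27 + 7 + 21 + 2 = 57
σ = (1, 0, 3, 2): 27 + 7 + 16 + 22 = 72
σ = (1, 2, 0, 3): 27 + (-8) + 25 + 2 = 46
σ = (1, 2, 3, 0): 27 + (-8) + 16 + 15 = 50
σ = (1, 3, 0, 2): 27 + 7 + 25 + 22 = 81
σ = (1, 3, 2, 0): 27 + 7 + 21 + 15 = 70
σ = (2, 0, 1, 3): 15 + 7 + 25 + 2 = 49
σ = (2, 0, 3, 1): 15 + 7 + 16 + (-1) = 37
σ = (2, 1, 0, 3): 15 + 20 + 25 + 2 = 62
σ = (2, 1, 3, 0): 15 + 20 + 16 + 15 = 66
σ = (2, 3, 0, 1): 15 + 7 + 25 + (-1) = 46
σ = (2, 3, 1, 0): 15 + 7 + 25 + 15 = 62
σ = (3, 0, 1, 2): (-6) + 7 + 25 + 22 = 48
σ = (3, 0, 2, 1): (-6) + 7 + 21 + (-1) = 21
σ = (3, 1, 0, 2): (-6) + 20 + 25 + 22 = 61
σ = (3, 1, 2, 0): (-6) + 20 + 21 + 15 = 50
σ = (3, 2, 0, 1): (-6) + (-8) + 25 + (-1) = 10
σ = (3, 2, 1, 0): (-6) + (-8) + 25 + 15 = 26
Optimal value attained by: σ = (0, 2, 3, 1).
Answer: det⊕(C) = 0; verdict: NONSINGULAR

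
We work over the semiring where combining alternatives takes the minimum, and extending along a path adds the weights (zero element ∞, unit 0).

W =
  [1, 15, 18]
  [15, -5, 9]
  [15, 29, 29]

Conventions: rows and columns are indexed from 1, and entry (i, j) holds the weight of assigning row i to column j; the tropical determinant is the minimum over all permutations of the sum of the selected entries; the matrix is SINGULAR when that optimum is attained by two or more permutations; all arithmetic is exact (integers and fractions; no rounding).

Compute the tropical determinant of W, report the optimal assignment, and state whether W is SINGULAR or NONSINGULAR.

σ = (1, 2, 3): 1 + (-5) + 29 = 25
σ = (1, 3, 2): 1 + 9 + 29 = 39
σ = (2, 1, 3): 15 + 15 + 29 = 59
σ = (2, 3, 1): 15 + 9 + 15 = 39
σ = (3, 1, 2): 18 + 15 + 29 = 62
σ = (3, 2, 1): 18 + (-5) + 15 = 28
Optimal value attained by: σ = (1, 2, 3).
Answer: det⊕(W) = 25; verdict: NONSINGULAR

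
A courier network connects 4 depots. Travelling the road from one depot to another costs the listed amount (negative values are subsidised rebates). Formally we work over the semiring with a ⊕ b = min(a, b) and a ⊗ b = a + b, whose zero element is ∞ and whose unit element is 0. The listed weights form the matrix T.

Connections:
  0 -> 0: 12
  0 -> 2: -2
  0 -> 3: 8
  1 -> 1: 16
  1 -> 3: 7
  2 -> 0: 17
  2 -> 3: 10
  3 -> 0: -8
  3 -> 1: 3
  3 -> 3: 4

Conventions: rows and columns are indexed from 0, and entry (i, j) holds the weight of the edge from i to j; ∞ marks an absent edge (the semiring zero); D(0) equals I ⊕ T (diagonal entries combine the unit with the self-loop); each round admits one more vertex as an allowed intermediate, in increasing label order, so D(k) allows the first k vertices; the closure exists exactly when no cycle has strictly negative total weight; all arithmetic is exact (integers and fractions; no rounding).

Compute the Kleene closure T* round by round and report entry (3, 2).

D(0):
  [0, ∞, -2, 8]
  [∞, 0, ∞, 7]
  [17, ∞, 0, 10]
  [-8, 3, ∞, 0]
D(1):
  [0, ∞, -2, 8]
  [∞, 0, ∞, 7]
  [17, ∞, 0, 10]
  [-8, 3, -10, 0]
D(2):
  [0, ∞, -2, 8]
  [∞, 0, ∞, 7]
  [17, ∞, 0, 10]
  [-8, 3, -10, 0]
D(3):
  [0, ∞, -2, 8]
  [∞, 0, ∞, 7]
  [17, ∞, 0, 10]
  [-8, 3, -10, 0]
D(4):
  [0, 11, -2, 8]
  [-1, 0, -3, 7]
  [2, 13, 0, 10]
  [-8, 3, -10, 0]
Answer: T*[3][2] = -10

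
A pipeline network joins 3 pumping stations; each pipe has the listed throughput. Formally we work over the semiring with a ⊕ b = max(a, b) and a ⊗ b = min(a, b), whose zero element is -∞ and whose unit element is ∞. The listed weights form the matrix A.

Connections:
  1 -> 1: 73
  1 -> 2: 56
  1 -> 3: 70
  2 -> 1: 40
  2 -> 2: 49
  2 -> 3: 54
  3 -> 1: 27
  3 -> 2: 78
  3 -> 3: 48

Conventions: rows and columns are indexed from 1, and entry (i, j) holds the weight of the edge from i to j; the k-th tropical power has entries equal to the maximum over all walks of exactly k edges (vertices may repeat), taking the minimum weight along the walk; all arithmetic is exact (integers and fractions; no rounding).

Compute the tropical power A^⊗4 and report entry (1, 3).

A^⊗2:
  [73, 70, 70]
  [40, 54, 49]
  [40, 49, 54]
A^⊗3:
  [73, 70, 70]
  [40, 49, 54]
  [40, 54, 49]
A^⊗4:
  [73, 70, 70]
  [40, 54, 49]
  [40, 49, 54]
Key observation: the optimum is the walk 1->1->1->1->3, with weight 73 min 73 min 73 min 70 = 70.
Optimal value attained by: walk 1->1->1->1->3.
Answer: (A^⊗4)[1][3] = 70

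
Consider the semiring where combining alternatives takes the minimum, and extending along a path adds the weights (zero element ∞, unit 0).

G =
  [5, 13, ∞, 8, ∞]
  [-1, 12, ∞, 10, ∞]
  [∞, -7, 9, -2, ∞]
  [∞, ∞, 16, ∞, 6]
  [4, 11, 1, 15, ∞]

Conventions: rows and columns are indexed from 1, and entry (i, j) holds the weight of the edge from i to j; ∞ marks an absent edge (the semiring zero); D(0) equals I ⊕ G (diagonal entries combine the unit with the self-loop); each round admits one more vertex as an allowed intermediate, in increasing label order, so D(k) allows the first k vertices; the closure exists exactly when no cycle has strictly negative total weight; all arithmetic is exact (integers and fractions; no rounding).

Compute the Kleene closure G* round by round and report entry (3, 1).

D(0):
  [0, 13, ∞, 8, ∞]
  [-1, 0, ∞, 10, ∞]
  [∞, -7, 0, -2, ∞]
  [∞, ∞, 16, 0, 6]
  [4, 11, 1, 15, 0]
D(1):
  [0, 13, ∞, 8, ∞]
  [-1, 0, ∞, 7, ∞]
  [∞, -7, 0, -2, ∞]
  [∞, ∞, 16, 0, 6]
  [4, 11, 1, 12, 0]
D(2):
  [0, 13, ∞, 8, ∞]
  [-1, 0, ∞, 7, ∞]
  [-8, -7, 0, -2, ∞]
  [∞, ∞, 16, 0, 6]
  [4, 11, 1, 12, 0]
D(3):
  [0, 13, ∞, 8, ∞]
  [-1, 0, ∞, 7, ∞]
  [-8, -7, 0, -2, ∞]
  [8, 9, 16, 0, 6]
  [-7, -6, 1, -1, 0]
D(4):
  [0, 13, 24, 8, 14]
  [-1, 0, 23, 7, 13]
  [-8, -7, 0, -2, 4]
  [8, 9, 16, 0, 6]
  [-7, -6, 1, -1, 0]
D(5):
  [0, 8, 15, 8, 14]
  [-1, 0, 14, 7, 13]
  [-8, -7, 0, -2, 4]
  [-1, 0, 7, 0, 6]
  [-7, -6, 1, -1, 0]
Answer: G*[3][1] = -8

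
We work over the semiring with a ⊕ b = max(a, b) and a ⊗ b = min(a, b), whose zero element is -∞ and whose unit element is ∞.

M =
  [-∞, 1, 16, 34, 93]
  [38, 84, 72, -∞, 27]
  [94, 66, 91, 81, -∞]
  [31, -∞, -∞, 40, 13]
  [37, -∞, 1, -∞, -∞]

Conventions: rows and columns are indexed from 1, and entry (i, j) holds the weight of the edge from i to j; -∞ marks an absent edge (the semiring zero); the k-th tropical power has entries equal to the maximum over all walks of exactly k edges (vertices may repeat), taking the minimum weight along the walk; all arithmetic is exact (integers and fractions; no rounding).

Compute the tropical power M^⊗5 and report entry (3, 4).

M^⊗2:
  [37, 16, 16, 34, 13]
  [72, 84, 72, 72, 38]
  [91, 66, 91, 81, 93]
  [31, 1, 16, 40, 31]
  [1, 1, 16, 34, 37]
M^⊗3:
  [31, 16, 16, 34, 37]
  [72, 84, 72, 72, 72]
  [91, 66, 91, 81, 91]
  [31, 16, 16, 40, 31]
  [37, 16, 16, 34, 13]
M^⊗4:
  [37, 16, 16, 34, 31]
  [72, 84, 72, 72, 72]
  [91, 66, 91, 81, 91]
  [31, 16, 16, 40, 31]
  [31, 16, 16, 34, 37]
M^⊗5:
  [31, 16, 16, 34, 37]
  [72, 84, 72, 72, 72]
  [91, 66, 91, 81, 91]
  [31, 16, 16, 40, 31]
  [37, 16, 16, 34, 31]
Key observation: the optimum is the walk 3->3->3->3->3->4, with weight 91 min 91 min 91 min 91 min 81 = 81.
Optimal value attained by: walk 3->3->3->3->3->4.
Answer: (M^⊗5)[3][4] = 81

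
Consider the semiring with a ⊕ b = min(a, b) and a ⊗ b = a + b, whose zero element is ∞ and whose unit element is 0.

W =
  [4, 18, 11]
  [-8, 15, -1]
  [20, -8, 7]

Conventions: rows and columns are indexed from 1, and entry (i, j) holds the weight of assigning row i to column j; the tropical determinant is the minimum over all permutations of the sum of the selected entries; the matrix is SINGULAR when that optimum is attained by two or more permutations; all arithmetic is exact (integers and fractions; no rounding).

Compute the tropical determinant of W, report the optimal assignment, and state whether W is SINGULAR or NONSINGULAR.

σ = (1, 2, 3): 4 + 15 + 7 = 26
σ = (1, 3, 2): 4 + (-1) + (-8) = -5
σ = (2, 1, 3): 18 + (-8) + 7 = 17
σ = (2, 3, 1): 18 + (-1) + 20 = 37
σ = (3, 1, 2): 11 + (-8) + (-8) = -5
σ = (3, 2, 1): 11 + 15 + 20 = 46
Optimal value attained by: σ = (1, 3, 2).
Answer: det⊕(W) = -5; verdict: SINGULAR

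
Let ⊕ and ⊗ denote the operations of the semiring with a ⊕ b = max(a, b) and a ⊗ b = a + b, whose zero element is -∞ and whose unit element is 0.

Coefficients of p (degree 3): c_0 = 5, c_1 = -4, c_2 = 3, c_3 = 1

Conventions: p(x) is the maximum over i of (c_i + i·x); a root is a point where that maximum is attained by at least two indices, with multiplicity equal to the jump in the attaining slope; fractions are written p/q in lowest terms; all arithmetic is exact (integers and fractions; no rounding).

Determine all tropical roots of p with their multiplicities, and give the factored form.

hull edge (i=0, c=5) to (i=2, c=3): slope -1, span 2
hull edge (i=2, c=3) to (i=3, c=1): slope -2, span 1
Factored form: p(x) = 1 ⊗ (x ⊕ 1) ⊗ (x ⊕ 1) ⊗ (x ⊕ 2)
Answer: roots = 1 (mult 2), 2 (mult 1)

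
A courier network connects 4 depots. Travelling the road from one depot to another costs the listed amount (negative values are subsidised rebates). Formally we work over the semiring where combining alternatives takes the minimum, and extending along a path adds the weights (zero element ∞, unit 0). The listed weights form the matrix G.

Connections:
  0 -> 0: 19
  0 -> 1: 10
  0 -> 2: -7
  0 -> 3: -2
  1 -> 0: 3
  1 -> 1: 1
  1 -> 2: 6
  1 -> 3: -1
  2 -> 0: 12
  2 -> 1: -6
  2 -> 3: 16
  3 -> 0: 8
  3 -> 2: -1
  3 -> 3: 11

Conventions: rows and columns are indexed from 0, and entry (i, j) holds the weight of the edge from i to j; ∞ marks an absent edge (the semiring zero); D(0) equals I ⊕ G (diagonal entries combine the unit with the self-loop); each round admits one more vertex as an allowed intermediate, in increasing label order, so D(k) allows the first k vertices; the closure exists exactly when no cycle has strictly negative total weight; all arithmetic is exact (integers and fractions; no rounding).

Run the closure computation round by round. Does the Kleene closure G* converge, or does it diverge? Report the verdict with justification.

D(0):
  [0, 10, -7, -2]
  [3, 0, 6, -1]
  [12, -6, 0, 16]
  [8, ∞, -1, 0]
D(1):
  [0, 10, -7, -2]
  [3, 0, -4, -1]
  [12, -6, 0, 10]
  [8, 18, -1, 0]
Detection: at round 2, diagonal entry (2, 2) turns strictly negative.
Key observation: the cycle 2->1->0->2 has total weight (-6) + 3 + (-7), which is strictly negative.
Answer: DIVERGES — negative cycle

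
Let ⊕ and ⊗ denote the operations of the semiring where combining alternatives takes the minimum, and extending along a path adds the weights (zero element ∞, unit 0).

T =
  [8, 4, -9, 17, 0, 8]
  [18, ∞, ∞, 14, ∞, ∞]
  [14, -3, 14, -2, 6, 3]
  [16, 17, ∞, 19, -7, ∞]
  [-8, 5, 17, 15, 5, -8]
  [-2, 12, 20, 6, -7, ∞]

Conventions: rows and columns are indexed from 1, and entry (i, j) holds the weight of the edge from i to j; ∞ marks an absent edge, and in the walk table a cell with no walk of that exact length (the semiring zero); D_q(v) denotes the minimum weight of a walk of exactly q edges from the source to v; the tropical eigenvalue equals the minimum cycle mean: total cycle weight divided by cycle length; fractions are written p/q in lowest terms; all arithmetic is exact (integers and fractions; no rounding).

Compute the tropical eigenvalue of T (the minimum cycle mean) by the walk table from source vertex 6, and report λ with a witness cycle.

q=0: [∞, ∞, ∞, ∞, ∞, 0]
q=1: [-2, 12, 20, 6, -7, ∞]
q=2: [-15, -2, -11, 8, -2, -15]
q=3: [-17, -14, -24, -13, -22, -10]
q=4: [-30, -27, -26, -26, -20, -30]
q=5: [-32, -29, -39, -28, -37, -28]
q=6: [-45, -42, -41, -41, -35, -45]
Optimal cycle mean attained by: cycle 5->6->5, total (-8) + (-7), length 2.
Answer: λ = -15/2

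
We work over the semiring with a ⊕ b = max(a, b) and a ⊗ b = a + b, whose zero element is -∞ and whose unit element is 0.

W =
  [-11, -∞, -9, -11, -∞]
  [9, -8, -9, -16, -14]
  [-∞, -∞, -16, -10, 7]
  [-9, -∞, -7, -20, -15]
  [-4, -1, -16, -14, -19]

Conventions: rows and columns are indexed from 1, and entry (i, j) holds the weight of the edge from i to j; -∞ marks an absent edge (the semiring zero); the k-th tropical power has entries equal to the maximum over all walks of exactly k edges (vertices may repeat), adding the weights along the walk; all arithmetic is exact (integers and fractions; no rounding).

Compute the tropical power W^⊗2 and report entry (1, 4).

W^⊗2:
  [-20, -∞, -18, -19, -2]
  [1, -15, 0, -2, -2]
  [3, 6, -9, -7, -9]
  [-19, -16, -18, -17, 0]
  [8, -9, -10, -15, -9]
Key observation: the optimum is the walk 1->3->4, with weight (-9) + (-10) = -19.
Optimal value attained by: walk 1->3->4.
Answer: (W^⊗2)[1][4] = -19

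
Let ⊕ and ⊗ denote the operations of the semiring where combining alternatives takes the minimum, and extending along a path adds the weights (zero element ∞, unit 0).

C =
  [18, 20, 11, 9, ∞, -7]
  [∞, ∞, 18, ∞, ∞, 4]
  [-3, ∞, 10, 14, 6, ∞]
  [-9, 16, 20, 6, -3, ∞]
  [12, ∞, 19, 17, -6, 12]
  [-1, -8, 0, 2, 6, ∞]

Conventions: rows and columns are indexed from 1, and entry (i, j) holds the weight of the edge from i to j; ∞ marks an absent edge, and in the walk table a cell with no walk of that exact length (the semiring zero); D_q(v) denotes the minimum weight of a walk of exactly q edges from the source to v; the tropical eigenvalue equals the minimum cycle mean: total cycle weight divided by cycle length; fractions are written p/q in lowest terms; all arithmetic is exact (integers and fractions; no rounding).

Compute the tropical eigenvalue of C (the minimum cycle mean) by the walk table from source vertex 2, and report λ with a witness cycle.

q=0: [∞, 0, ∞, ∞, ∞, ∞]
q=1: [∞, ∞, 18, ∞, ∞, 4]
q=2: [3, -4, 4, 6, 10, ∞]
q=3: [-3, 22, 14, 12, 3, -4]
q=4: [-5, -12, -4, -2, -3, -10]
q=5: [-11, -18, -10, -8, -9, -12]
q=6: [-17, -20, -12, -10, -15, -18]
Optimal cycle mean attained by: cycle 5->5, total (-6), length 1.
Answer: λ = -6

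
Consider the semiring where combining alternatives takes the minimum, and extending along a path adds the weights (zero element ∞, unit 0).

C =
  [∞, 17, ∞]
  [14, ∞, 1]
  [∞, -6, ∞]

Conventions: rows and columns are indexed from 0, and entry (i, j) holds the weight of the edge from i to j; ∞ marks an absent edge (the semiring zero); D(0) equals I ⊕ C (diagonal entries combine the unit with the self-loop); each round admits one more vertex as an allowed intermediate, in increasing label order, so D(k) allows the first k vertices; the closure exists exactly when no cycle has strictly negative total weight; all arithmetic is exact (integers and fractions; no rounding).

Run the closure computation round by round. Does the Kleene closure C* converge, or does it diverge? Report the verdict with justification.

D(0):
  [0, 17, ∞]
  [14, 0, 1]
  [∞, -6, 0]
D(1):
  [0, 17, ∞]
  [14, 0, 1]
  [∞, -6, 0]
Detection: at round 2, diagonal entry (2, 2) turns strictly negative.
Key observation: the cycle 2->1->2 has total weight (-6) + 1, which is strictly negative.
Answer: DIVERGES — negative cycle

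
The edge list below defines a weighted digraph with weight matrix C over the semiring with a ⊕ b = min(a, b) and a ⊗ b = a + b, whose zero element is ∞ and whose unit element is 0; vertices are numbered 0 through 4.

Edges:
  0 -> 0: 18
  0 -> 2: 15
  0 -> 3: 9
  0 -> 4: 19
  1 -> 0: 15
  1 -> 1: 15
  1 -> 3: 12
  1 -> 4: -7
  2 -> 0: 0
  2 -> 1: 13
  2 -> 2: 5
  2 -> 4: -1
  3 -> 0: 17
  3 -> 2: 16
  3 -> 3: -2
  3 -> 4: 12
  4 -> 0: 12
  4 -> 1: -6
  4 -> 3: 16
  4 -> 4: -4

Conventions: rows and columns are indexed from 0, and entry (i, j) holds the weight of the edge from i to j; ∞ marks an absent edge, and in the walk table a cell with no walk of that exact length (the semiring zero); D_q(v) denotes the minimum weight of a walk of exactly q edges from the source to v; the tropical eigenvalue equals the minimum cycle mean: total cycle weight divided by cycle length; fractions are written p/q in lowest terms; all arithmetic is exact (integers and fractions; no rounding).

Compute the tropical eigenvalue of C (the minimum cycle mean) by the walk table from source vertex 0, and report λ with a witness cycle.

q=0: [0, ∞, ∞, ∞, ∞]
q=1: [18, ∞, 15, 9, 19]
q=2: [15, 13, 20, 7, 14]
q=3: [20, 8, 23, 5, 6]
q=4: [18, 0, 21, 3, 1]
q=5: [13, -5, 19, 1, -7]
Optimal cycle mean attained by: cycle 1->4->1, total (-7) + (-6), length 2.
Answer: λ = -13/2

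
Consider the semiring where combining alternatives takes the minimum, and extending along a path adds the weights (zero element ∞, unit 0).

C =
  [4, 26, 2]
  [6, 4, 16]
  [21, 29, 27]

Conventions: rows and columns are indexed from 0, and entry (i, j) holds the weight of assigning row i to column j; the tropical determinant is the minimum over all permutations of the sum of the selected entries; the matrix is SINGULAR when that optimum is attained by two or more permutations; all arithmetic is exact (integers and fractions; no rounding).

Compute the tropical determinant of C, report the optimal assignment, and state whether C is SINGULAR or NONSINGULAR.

σ = (0, 1, 2): 4 + 4 + 27 = 35
σ = (0, 2, 1): 4 + 16 + 29 = 49
σ = (1, 0, 2): 26 + 6 + 27 = 59
σ = (1, 2, 0): 26 + 16 + 21 = 63
σ = (2, 0, 1): 2 + 6 + 29 = 37
σ = (2, 1, 0): 2 + 4 + 21 = 27
Optimal value attained by: σ = (2, 1, 0).
Answer: det⊕(C) = 27; verdict: NONSINGULAR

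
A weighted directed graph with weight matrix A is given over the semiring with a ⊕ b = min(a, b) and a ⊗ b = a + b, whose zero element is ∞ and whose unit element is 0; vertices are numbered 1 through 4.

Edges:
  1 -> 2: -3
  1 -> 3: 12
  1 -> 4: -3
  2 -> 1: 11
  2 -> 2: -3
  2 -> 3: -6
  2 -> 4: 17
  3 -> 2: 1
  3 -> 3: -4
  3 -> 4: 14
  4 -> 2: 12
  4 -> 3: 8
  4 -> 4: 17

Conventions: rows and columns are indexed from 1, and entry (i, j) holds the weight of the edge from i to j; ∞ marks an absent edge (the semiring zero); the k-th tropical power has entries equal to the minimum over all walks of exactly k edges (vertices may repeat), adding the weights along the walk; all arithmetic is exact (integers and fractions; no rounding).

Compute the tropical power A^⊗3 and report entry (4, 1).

A^⊗2:
  [8, -6, -9, 14]
  [8, -6, -10, 8]
  [12, -3, -8, 10]
  [23, 9, 4, 22]
A^⊗3:
  [5, -9, -13, 5]
  [5, -9, -14, 4]
  [8, -7, -12, 6]
  [20, 5, 0, 18]
Key observation: the optimum is the walk 4->2->2->1, with weight 12 + (-3) + 11 = 20.
Optimal value attained by: walk 4->2->2->1.
Answer: (A^⊗3)[4][1] = 20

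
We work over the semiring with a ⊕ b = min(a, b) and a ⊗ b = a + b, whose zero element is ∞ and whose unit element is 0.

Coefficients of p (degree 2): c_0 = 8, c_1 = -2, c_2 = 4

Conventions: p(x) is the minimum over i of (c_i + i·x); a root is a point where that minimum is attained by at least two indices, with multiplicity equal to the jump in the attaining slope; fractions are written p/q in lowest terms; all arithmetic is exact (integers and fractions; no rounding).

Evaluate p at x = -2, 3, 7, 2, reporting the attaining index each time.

p(-2) = min(8+0·(-2)=8, -2+1·(-2)=-4, 4+2·(-2)=0) = -4 (attained by i=1)
p(3) = min(8+0·3=8, -2+1·3=1, 4+2·3=10) = 1 (attained by i=1)
p(7) = min(8+0·7=8, -2+1·7=5, 4+2·7=18) = 5 (attained by i=1)
p(2) = min(8+0·2=8, -2+1·2=0, 4+2·2=8) = 0 (attained by i=1)
Answer: p(-2) = -4; p(3) = 1; p(7) = 5; p(2) = 0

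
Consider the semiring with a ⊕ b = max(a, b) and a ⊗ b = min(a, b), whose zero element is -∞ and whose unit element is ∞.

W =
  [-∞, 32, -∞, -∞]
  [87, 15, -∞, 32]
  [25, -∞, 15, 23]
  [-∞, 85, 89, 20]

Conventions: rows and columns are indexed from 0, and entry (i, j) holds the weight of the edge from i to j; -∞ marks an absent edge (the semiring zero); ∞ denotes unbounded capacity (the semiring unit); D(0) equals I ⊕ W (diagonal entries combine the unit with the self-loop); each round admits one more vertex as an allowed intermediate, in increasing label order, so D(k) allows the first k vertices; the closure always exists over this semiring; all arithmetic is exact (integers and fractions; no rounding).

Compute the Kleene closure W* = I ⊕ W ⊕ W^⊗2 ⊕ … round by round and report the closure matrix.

D(0):
  [∞, 32, -∞, -∞]
  [87, ∞, -∞, 32]
  [25, -∞, ∞, 23]
  [-∞, 85, 89, ∞]
D(1):
  [∞, 32, -∞, -∞]
  [87, ∞, -∞, 32]
  [25, 25, ∞, 23]
  [-∞, 85, 89, ∞]
D(2):
  [∞, 32, -∞, 32]
  [87, ∞, -∞, 32]
  [25, 25, ∞, 25]
  [85, 85, 89, ∞]
D(3):
  [∞, 32, -∞, 32]
  [87, ∞, -∞, 32]
  [25, 25, ∞, 25]
  [85, 85, 89, ∞]
D(4):
  [∞, 32, 32, 32]
  [87, ∞, 32, 32]
  [25, 25, ∞, 25]
  [85, 85, 89, ∞]
Answer: W* = [[∞, 32, 32, 32], [87, ∞, 32, 32], [25, 25, ∞, 25], [85, 85, 89, ∞]]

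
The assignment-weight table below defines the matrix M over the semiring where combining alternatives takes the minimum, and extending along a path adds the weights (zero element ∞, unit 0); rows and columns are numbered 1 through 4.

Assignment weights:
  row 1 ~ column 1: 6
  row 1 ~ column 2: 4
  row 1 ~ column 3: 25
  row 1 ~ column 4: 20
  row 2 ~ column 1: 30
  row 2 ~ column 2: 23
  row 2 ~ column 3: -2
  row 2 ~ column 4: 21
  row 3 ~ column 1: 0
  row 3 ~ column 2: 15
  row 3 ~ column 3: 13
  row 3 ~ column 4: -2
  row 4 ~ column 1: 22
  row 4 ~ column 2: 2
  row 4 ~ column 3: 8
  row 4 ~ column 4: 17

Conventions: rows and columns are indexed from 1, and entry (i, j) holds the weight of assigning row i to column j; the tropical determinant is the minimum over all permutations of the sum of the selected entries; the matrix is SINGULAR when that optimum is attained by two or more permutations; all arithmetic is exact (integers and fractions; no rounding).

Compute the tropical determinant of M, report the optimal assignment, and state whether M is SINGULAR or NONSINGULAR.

σ = (1, 2, 3, 4): 6 + 23 + 13 + 17 = 59
σ = (1, 2, 4, 3): 6 + 23 + (-2) + 8 = 35
σ = (1, 3, 2, 4): 6 + (-2) + 15 + 17 = 36
σ = (1, 3, 4, 2): 6 + (-2) + (-2) + 2 = 4
σ = (1, 4, 2, 3): 6 + 21 + 15 + 8 = 50
σ = (1, 4, 3, 2): 6 + 21 + 13 + 2 = 42
σ = (2, 1, 3, 4): 4 + 30 + 13 + 17 = 64
σ = (2, 1, 4, 3): 4 + 30 + (-2) + 8 = 40
σ = (2, 3, 1, 4): 4 + (-2) + 0 + 17 = 19
σ = (2, 3, 4, 1): 4 + (-2) + (-2) + 22 = 22
σ = (2, 4, 1, 3): 4 + 21 + 0 + 8 = 33
σ = (2, 4, 3, 1): 4 + 21 + 13 + 22 = 60
σ = (3, 1, 2, 4): 25 + 30 + 15 + 17 = 87
σ = (3, 1, 4, 2): 25 + 30 + (-2) + 2 = 55
σ = (3, 2, 1, 4): 25 + 23 + 0 + 17 = 65
σ = (3, 2, 4, 1): 25 + 23 + (-2) + 22 = 68
σ = (3, 4, 1, 2): 25 + 21 + 0 + 2 = 48
σ = (3, 4, 2, 1): 25 + 21 + 15 + 22 = 83
σ = (4, 1, 2, 3): 20 + 30 + 15 + 8 = 73
σ = (4, 1, 3, 2): 20 + 30 + 13 + 2 = 65
σ = (4, 2, 1, 3): 20 + 23 + 0 + 8 = 51
σ = (4, 2, 3, 1): 20 + 23 + 13 + 22 = 78
σ = (4, 3, 1, 2): 20 + (-2) + 0 + 2 = 20
σ = (4, 3, 2, 1): 20 + (-2) + 15 + 22 = 55
Optimal value attained by: σ = (1, 3, 4, 2).
Answer: det⊕(M) = 4; verdict: NONSINGULAR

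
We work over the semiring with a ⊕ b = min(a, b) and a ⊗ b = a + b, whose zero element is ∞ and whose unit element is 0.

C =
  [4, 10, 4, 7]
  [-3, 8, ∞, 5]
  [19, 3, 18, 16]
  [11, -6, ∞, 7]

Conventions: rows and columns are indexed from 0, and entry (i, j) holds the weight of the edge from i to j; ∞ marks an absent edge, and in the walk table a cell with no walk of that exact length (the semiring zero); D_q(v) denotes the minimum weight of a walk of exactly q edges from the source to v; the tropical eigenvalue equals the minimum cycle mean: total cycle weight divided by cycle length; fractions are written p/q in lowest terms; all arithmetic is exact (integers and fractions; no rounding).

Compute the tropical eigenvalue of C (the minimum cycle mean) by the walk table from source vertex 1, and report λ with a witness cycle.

q=0: [∞, 0, ∞, ∞]
q=1: [-3, 8, ∞, 5]
q=2: [1, -1, 1, 4]
q=3: [-4, -2, 5, 4]
q=4: [-5, -2, 0, 3]
Optimal cycle mean attained by: cycle 0->3->1->0, total 7 + (-6) + (-3), length 3.
Answer: λ = -2/3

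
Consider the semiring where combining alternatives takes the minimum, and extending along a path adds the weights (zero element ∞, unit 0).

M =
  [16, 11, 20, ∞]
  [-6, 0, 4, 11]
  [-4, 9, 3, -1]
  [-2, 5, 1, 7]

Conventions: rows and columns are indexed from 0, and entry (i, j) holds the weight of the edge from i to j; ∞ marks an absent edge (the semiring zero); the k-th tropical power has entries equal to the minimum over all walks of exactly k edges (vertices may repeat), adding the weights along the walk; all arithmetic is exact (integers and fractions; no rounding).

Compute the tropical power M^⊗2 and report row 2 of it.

M^⊗2:
  [5, 11, 15, 19]
  [-6, 0, 4, 3]
  [-3, 4, 0, 2]
  [-3, 5, 4, 0]
Answer: row 2 of M^⊗2 = [-3, 4, 0, 2]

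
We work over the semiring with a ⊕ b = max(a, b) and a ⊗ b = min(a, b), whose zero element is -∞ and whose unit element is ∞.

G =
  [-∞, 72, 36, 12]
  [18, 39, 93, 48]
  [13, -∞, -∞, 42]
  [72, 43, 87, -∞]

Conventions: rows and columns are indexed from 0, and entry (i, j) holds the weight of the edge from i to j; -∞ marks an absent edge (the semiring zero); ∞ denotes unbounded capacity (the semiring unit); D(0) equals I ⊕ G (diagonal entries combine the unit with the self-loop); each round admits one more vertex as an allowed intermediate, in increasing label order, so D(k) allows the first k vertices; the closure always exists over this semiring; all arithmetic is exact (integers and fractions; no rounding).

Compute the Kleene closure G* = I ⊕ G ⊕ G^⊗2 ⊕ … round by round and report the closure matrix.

D(0):
  [∞, 72, 36, 12]
  [18, ∞, 93, 48]
  [13, -∞, ∞, 42]
  [72, 43, 87, ∞]
D(1):
  [∞, 72, 36, 12]
  [18, ∞, 93, 48]
  [13, 13, ∞, 42]
  [72, 72, 87, ∞]
D(2):
  [∞, 72, 72, 48]
  [18, ∞, 93, 48]
  [13, 13, ∞, 42]
  [72, 72, 87, ∞]
D(3):
  [∞, 72, 72, 48]
  [18, ∞, 93, 48]
  [13, 13, ∞, 42]
  [72, 72, 87, ∞]
D(4):
  [∞, 72, 72, 48]
  [48, ∞, 93, 48]
  [42, 42, ∞, 42]
  [72, 72, 87, ∞]
Answer: G* = [[∞, 72, 72, 48], [48, ∞, 93, 48], [42, 42, ∞, 42], [72, 72, 87, ∞]]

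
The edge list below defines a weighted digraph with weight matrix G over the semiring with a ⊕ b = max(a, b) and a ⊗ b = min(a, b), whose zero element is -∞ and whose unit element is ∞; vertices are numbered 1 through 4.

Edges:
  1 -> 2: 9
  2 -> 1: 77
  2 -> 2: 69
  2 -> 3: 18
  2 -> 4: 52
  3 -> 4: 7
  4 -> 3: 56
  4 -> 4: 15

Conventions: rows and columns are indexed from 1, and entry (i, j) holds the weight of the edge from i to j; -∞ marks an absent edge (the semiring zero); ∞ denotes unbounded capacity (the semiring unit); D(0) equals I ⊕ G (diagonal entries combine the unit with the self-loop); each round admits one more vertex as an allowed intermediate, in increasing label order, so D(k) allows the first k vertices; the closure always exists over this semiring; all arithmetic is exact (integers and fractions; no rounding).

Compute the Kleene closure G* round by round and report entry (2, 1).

D(0):
  [∞, 9, -∞, -∞]
  [77, ∞, 18, 52]
  [-∞, -∞, ∞, 7]
  [-∞, -∞, 56, ∞]
D(1):
  [∞, 9, -∞, -∞]
  [77, ∞, 18, 52]
  [-∞, -∞, ∞, 7]
  [-∞, -∞, 56, ∞]
D(2):
  [∞, 9, 9, 9]
  [77, ∞, 18, 52]
  [-∞, -∞, ∞, 7]
  [-∞, -∞, 56, ∞]
D(3):
  [∞, 9, 9, 9]
  [77, ∞, 18, 52]
  [-∞, -∞, ∞, 7]
  [-∞, -∞, 56, ∞]
D(4):
  [∞, 9, 9, 9]
  [77, ∞, 52, 52]
  [-∞, -∞, ∞, 7]
  [-∞, -∞, 56, ∞]
Answer: G*[2][1] = 77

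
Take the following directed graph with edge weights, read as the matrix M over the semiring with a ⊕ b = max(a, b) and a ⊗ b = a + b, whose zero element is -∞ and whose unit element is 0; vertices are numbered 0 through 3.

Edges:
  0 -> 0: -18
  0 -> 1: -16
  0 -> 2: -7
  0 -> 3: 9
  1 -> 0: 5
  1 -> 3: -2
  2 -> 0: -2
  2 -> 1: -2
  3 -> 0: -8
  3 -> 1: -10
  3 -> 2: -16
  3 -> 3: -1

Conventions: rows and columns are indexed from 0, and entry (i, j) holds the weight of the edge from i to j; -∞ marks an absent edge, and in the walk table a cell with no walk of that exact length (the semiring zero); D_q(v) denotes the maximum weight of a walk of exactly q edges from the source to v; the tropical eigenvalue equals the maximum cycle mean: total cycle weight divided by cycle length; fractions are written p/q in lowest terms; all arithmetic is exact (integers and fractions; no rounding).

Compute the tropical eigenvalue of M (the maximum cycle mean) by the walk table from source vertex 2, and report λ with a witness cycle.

q=0: [-∞, -∞, 0, -∞]
q=1: [-2, -2, -∞, -∞]
q=2: [3, -18, -9, 7]
q=3: [-1, -3, -4, 12]
q=4: [4, 2, -4, 11]
Optimal cycle mean attained by: cycle 0->3->1->0, total 9 + (-10) + 5, length 3.
Answer: λ = 4/3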